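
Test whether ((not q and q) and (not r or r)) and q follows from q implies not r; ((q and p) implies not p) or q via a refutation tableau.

Initial set: {(q implies not r); (((q and p) implies not p) or q); not (((not q and q) and (not r or r)) and q)}.
(q implies not r): β-rule — branch into not q  //  not r.
  branch 1 (add not q):
    (((q and p) implies not p) or q): β-rule — branch into ((q and p) implies not p)  //  q.
      branch 1.1 (add ((q and p) implies not p)):
        not (((not q and q) and (not r or r)) and q): β-rule — branch into not ((not q and q) and (not r or r))  //  not q.
          branch 1.1.1 (add not ((not q and q) and (not r or r))):
            ((q and p) implies not p): β-rule — branch into not (q and p)  //  not p.
              branch 1.1.1.1 (add not (q and p)):
                not ((not q and q) and (not r or r)): β-rule — branch into not (not q and q)  //  not (not r or r).
                  branch 1.1.1.1.1 (add not (not q and q)):
                    not (q and p): β-rule — branch into not q  //  not p.
                      branch 1.1.1.1.1.1 (add not q):
                        not (not q and q): β-rule — branch into not not q  //  not q.
                          branch 1.1.1.1.1.1.1 (add not not q):
                            × closes — contains both q and not q.
                          branch 1.1.1.1.1.1.2 (add not q):
                            ○ open, literals {q=false}.
                      branch 1.1.1.1.1.2 (add not p):
                        not (not q and q): β-rule — branch into not not q  //  not q.
                          branch 1.1.1.1.1.2.1 (add not not q):
                            × closes — contains both q and not q.
                          branch 1.1.1.1.1.2.2 (add not q):
                            ○ open, literals {p=false, q=false}.
                  branch 1.1.1.1.2 (add not (not r or r)):
                    not (not r or r): α-rule — add not not r, not r.
                    × closes — contains both r and not r.
              branch 1.1.1.2 (add not p):
                not ((not q and q) and (not r or r)): β-rule — branch into not (not q and q)  //  not (not r or r).
                  branch 1.1.1.2.1 (add not (not q and q)):
                    not (not q and q): β-rule — branch into not not q  //  not q.
                      branch 1.1.1.2.1.1 (add not not q):
                        × closes — contains both q and not q.
                      branch 1.1.1.2.1.2 (add not q):
                        ○ open, literals {p=false, q=false}.
                  branch 1.1.1.2.2 (add not (not r or r)):
                    not (not r or r): α-rule — add not not r, not r.
                    × closes — contains both r and not r.
          branch 1.1.2 (add not q):
            ((q and p) implies not p): β-rule — branch into not (q and p)  //  not p.
              branch 1.1.2.1 (add not (q and p)):
                not (q and p): β-rule — branch into not q  //  not p.
                  branch 1.1.2.1.1 (add not q):
                    ○ open, literals {q=false}.
                  branch 1.1.2.1.2 (add not p):
                    ○ open, literals {p=false, q=false}.
              branch 1.1.2.2 (add not p):
                ○ open, literals {p=false, q=false}.
      branch 1.2 (add q):
        × closes — contains both q and not q.
  branch 2 (add not r):
    (((q and p) implies not p) or q): β-rule — branch into ((q and p) implies not p)  //  q.
      branch 2.1 (add ((q and p) implies not p)):
        not (((not q and q) and (not r or r)) and q): β-rule — branch into not ((not q and q) and (not r or r))  //  not q.
          branch 2.1.1 (add not ((not q and q) and (not r or r))):
            ((q and p) implies not p): β-rule — branch into not (q and p)  //  not p.
              branch 2.1.1.1 (add not (q and p)):
                not ((not q and q) and (not r or r)): β-rule — branch into not (not q and q)  //  not (not r or r).
                  branch 2.1.1.1.1 (add not (not q and q)):
                    not (q and p): β-rule — branch into not q  //  not p.
                      branch 2.1.1.1.1.1 (add not q):
                        not (not q and q): β-rule — branch into not not q  //  not q.
                          branch 2.1.1.1.1.1.1 (add not not q):
                            × closes — contains both q and not q.
                          branch 2.1.1.1.1.1.2 (add not q):
                            ○ open, literals {q=false, r=false}.
                      branch 2.1.1.1.1.2 (add not p):
                        not (not q and q): β-rule — branch into not not q  //  not q.
                          branch 2.1.1.1.1.2.1 (add not not q):
                            ○ open, literals {p=false, q=true, r=false}.
                          branch 2.1.1.1.1.2.2 (add not q):
                            ○ open, literals {p=false, q=false, r=false}.
                  branch 2.1.1.1.2 (add not (not r or r)):
                    not (not r or r): α-rule — add not not r, not r.
                    × closes — contains both r and not r.
              branch 2.1.1.2 (add not p):
                not ((not q and q) and (not r or r)): β-rule — branch into not (not q and q)  //  not (not r or r).
                  branch 2.1.1.2.1 (add not (not q and q)):
                    not (not q and q): β-rule — branch into not not q  //  not q.
                      branch 2.1.1.2.1.1 (add not not q):
                        ○ open, literals {p=false, q=true, r=false}.
                      branch 2.1.1.2.1.2 (add not q):
                        ○ open, literals {p=false, q=false, r=false}.
                  branch 2.1.1.2.2 (add not (not r or r)):
                    not (not r or r): α-rule — add not not r, not r.
                    × closes — contains both r and not r.
          branch 2.1.2 (add not q):
            ((q and p) implies not p): β-rule — branch into not (q and p)  //  not p.
              branch 2.1.2.1 (add not (q and p)):
                not (q and p): β-rule — branch into not q  //  not p.
                  branch 2.1.2.1.1 (add not q):
                    ○ open, literals {q=false, r=false}.
                  branch 2.1.2.1.2 (add not p):
                    ○ open, literals {p=false, q=false, r=false}.
              branch 2.1.2.2 (add not p):
                ○ open, literals {p=false, q=false, r=false}.
      branch 2.2 (add q):
        not (((not q and q) and (not r or r)) and q): β-rule — branch into not ((not q and q) and (not r or r))  //  not q.
          branch 2.2.1 (add not ((not q and q) and (not r or r))):
            not ((not q and q) and (not r or r)): β-rule — branch into not (not q and q)  //  not (not r or r).
              branch 2.2.1.1 (add not (not q and q)):
                not (not q and q): β-rule — branch into not not q  //  not q.
                  branch 2.2.1.1.1 (add not not q):
                    ○ open, literals {q=true, r=false}.
                  branch 2.2.1.1.2 (add not q):
                    × closes — contains both q and not q.
              branch 2.2.1.2 (add not (not r or r)):
                not (not r or r): α-rule — add not not r, not r.
                × closes — contains both r and not r.
          branch 2.2.2 (add not q):
            × closes — contains both q and not q.
12 branches closed, 15 open.
An open branch gives a countermodel: q=false (unmentioned atoms arbitrary); the premises hold there but the conclusion fails.

No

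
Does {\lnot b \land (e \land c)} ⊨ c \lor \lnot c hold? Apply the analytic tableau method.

Initial set: {(\lnot b \land (e \land c)); \lnot (c \lor \lnot c)}.
(\lnot b \land (e \land c)): α-rule — add \lnot b, (e \land c).
\lnot (c \lor \lnot c): α-rule — add \lnot c, \lnot \lnot c.
× closes — contains both c and \lnot c.
All 1 branch closes.
Every branch closed, so the premises entail the conclusion.

Yes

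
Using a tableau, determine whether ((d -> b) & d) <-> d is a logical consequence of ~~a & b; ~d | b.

Yes

Initial set: {(~~a & b); (~d | b); ~(((d -> b) & d) <-> d)}.
(~~a & b): α-rule — add ~~a, b.
~~a: drop double negation, giving a.
(~d | b): β-rule — branch into ~d  //  b.
  branch 1 (add ~d):
    ~(((d -> b) & d) <-> d): β-rule — branch into ((d -> b) & d), ~d  //  ~((d -> b) & d), d.
      branch 1.1 (add ((d -> b) & d), ~d):
        ((d -> b) & d): α-rule — add (d -> b), d.
        × closes — contains both d and ~d.
      branch 1.2 (add ~((d -> b) & d), d):
        × closes — contains both d and ~d.
  branch 2 (add b):
    ~(((d -> b) & d) <-> d): β-rule — branch into ((d -> b) & d), ~d  //  ~((d -> b) & d), d.
      branch 2.1 (add ((d -> b) & d), ~d):
        ((d -> b) & d): α-rule — add (d -> b), d.
        × closes — contains both d and ~d.
      branch 2.2 (add ~((d -> b) & d), d):
        ~((d -> b) & d): β-rule — branch into ~(d -> b)  //  ~d.
          branch 2.2.1 (add ~(d -> b)):
            ~(d -> b): α-rule — add d, ~b.
            × closes — contains both b and ~b.
          branch 2.2.2 (add ~d):
            × closes — contains both d and ~d.
All 5 branches close.
Every branch closed, so the premises entail the conclusion.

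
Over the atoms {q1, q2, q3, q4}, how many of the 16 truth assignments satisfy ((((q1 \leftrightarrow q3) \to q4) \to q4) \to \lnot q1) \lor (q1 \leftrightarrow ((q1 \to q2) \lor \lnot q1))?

13

Initial set: {T (((((q1 \leftrightarrow q3) \to q4) \to q4) \to \lnot q1) \lor (q1 \leftrightarrow ((q1 \to q2) \lor \lnot q1)))}.
T (((((q1 \leftrightarrow q3) \to q4) \to q4) \to \lnot q1) \lor (q1 \leftrightarrow ((q1 \to q2) \lor \lnot q1))): β-rule — branch into T ((((q1 \leftrightarrow q3) \to q4) \to q4) \to \lnot q1)  //  T (q1 \leftrightarrow ((q1 \to q2) \lor \lnot q1)).
  branch 1 (add T ((((q1 \leftrightarrow q3) \to q4) \to q4) \to \lnot q1)):
    T ((((q1 \leftrightarrow q3) \to q4) \to q4) \to \lnot q1): β-rule — branch into F (((q1 \leftrightarrow q3) \to q4) \to q4)  //  T \lnot q1.
      branch 1.1 (add F (((q1 \leftrightarrow q3) \to q4) \to q4)):
        F (((q1 \leftrightarrow q3) \to q4) \to q4): α-rule — add T ((q1 \leftrightarrow q3) \to q4), F q4.
        T ((q1 \leftrightarrow q3) \to q4): β-rule — branch into F (q1 \leftrightarrow q3)  //  T q4.
          branch 1.1.1 (add F (q1 \leftrightarrow q3)):
            F (q1 \leftrightarrow q3): β-rule — branch into T q1, F q3  //  F q1, T q3.
              branch 1.1.1.1 (add T q1, F q3):
                ○ open, literals {q1=true, q3=false, q4=false}.
              branch 1.1.1.2 (add F q1, T q3):
                ○ open, literals {q1=false, q3=true, q4=false}.
          branch 1.1.2 (add T q4):
            × closes — contains both q4 and \lnot q4.
      branch 1.2 (add T \lnot q1):
        ○ open, literals {q1=false}.
  branch 2 (add T (q1 \leftrightarrow ((q1 \to q2) \lor \lnot q1))):
    T (q1 \leftrightarrow ((q1 \to q2) \lor \lnot q1)): β-rule — branch into T q1, T ((q1 \to q2) \lor \lnot q1)  //  F q1, F ((q1 \to q2) \lor \lnot q1).
      branch 2.1 (add T q1, T ((q1 \to q2) \lor \lnot q1)):
        T ((q1 \to q2) \lor \lnot q1): β-rule — branch into T (q1 \to q2)  //  T \lnot q1.
          branch 2.1.1 (add T (q1 \to q2)):
            T (q1 \to q2): β-rule — branch into F q1  //  T q2.
              branch 2.1.1.1 (add F q1):
                × closes — contains both q1 and \lnot q1.
              branch 2.1.1.2 (add T q2):
                ○ open, literals {q1=true, q2=true}.
          branch 2.1.2 (add T \lnot q1):
            × closes — contains both q1 and \lnot q1.
      branch 2.2 (add F q1, F ((q1 \to q2) \lor \lnot q1)):
        F ((q1 \to q2) \lor \lnot q1): α-rule — add F (q1 \to q2), F \lnot q1.
        × closes — contains both q1 and \lnot q1.
4 branches closed, 4 open.
Each open branch fixes some atoms; the unmentioned ones are free. Counting distinct full assignments: branch {q1=true, q3=false, q4=false} (q2) contributes 2 new; branch {q1=false, q3=true, q4=false} (q2) contributes 2 new; branch {q1=false} (q2, q3, q4) contributes 6 new; branch {q1=true, q2=true} (q3, q4) contributes 3 new. Total: 13.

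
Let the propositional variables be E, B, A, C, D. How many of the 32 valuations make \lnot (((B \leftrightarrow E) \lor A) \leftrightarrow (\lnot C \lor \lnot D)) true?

Initial set: {\lnot (((B \leftrightarrow E) \lor A) \leftrightarrow (\lnot C \lor \lnot D))}.
\lnot (((B \leftrightarrow E) \lor A) \leftrightarrow (\lnot C \lor \lnot D)): β-rule — branch into ((B \leftrightarrow E) \lor A), \lnot (\lnot C \lor \lnot D)  //  \lnot ((B \leftrightarrow E) \lor A), (\lnot C \lor \lnot D).
  branch 1 (add ((B \leftrightarrow E) \lor A), \lnot (\lnot C \lor \lnot D)):
    \lnot (\lnot C \lor \lnot D): α-rule — add \lnot \lnot C, \lnot \lnot D.
    ((B \leftrightarrow E) \lor A): β-rule — branch into (B \leftrightarrow E)  //  A.
      branch 1.1 (add (B \leftrightarrow E)):
        (B \leftrightarrow E): β-rule — branch into B, E  //  \lnot B, \lnot E.
          branch 1.1.1 (add B, E):
            ○ open, literals {B=T, C=T, D=T, E=T}.
          branch 1.1.2 (add \lnot B, \lnot E):
            ○ open, literals {B=F, C=T, D=T, E=F}.
      branch 1.2 (add A):
        ○ open, literals {A=T, C=T, D=T}.
  branch 2 (add \lnot ((B \leftrightarrow E) \lor A), (\lnot C \lor \lnot D)):
    \lnot ((B \leftrightarrow E) \lor A): α-rule — add \lnot (B \leftrightarrow E), \lnot A.
    (\lnot C \lor \lnot D): β-rule — branch into \lnot C  //  \lnot D.
      branch 2.1 (add \lnot C):
        \lnot (B \leftrightarrow E): β-rule — branch into B, \lnot E  //  \lnot B, E.
          branch 2.1.1 (add B, \lnot E):
            ○ open, literals {A=F, B=T, C=F, E=F}.
          branch 2.1.2 (add \lnot B, E):
            ○ open, literals {A=F, B=F, C=F, E=T}.
      branch 2.2 (add \lnot D):
        \lnot (B \leftrightarrow E): β-rule — branch into B, \lnot E  //  \lnot B, E.
          branch 2.2.1 (add B, \lnot E):
            ○ open, literals {A=F, B=T, D=F, E=F}.
          branch 2.2.2 (add \lnot B, E):
            ○ open, literals {A=F, B=F, D=F, E=T}.
0 branches closed, 7 open.
Each open branch fixes some atoms; the unmentioned ones are free. Counting distinct full assignments: branch {B=T, C=T, D=T, E=T} (A) contributes 2 new; branch {B=F, C=T, D=T, E=F} (A) contributes 2 new; branch {A=T, C=T, D=T} (E, B) contributes 2 new; branch {A=F, B=T, C=F, E=F} (D) contributes 2 new; branch {A=F, B=F, C=F, E=T} (D) contributes 2 new; branch {A=F, B=T, D=F, E=F} (C) contributes 1 new; branch {A=F, B=F, D=F, E=T} (C) contributes 1 new. Total: 12.

12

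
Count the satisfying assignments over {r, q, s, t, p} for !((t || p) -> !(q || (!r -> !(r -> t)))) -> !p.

Initial set: {(!((t || p) -> !(q || (!r -> !(r -> t)))) -> !p)}.
(!((t || p) -> !(q || (!r -> !(r -> t)))) -> !p): β-rule — branch into !!((t || p) -> !(q || (!r -> !(r -> t))))  //  !p.
  branch 1 (add !!((t || p) -> !(q || (!r -> !(r -> t))))):
    !!((t || p) -> !(q || (!r -> !(r -> t)))): β-rule — branch into !(t || p)  //  !(q || (!r -> !(r -> t))).
      branch 1.1 (add !(t || p)):
        !(t || p): α-rule — add !t, !p.
        ○ open, literals {p=false, t=false}.
      branch 1.2 (add !(q || (!r -> !(r -> t)))):
        !(q || (!r -> !(r -> t))): α-rule — add !q, !(!r -> !(r -> t)).
        !(!r -> !(r -> t)): α-rule — add !r, !!(r -> t).
        !!(r -> t): β-rule — branch into !r  //  t.
          branch 1.2.1 (add !r):
            ○ open, literals {q=false, r=false}.
          branch 1.2.2 (add t):
            ○ open, literals {q=false, r=false, t=true}.
  branch 2 (add !p):
    ○ open, literals {p=false}.
0 branches closed, 4 open.
Each open branch fixes some atoms; the unmentioned ones are free. Counting distinct full assignments: branch {p=false, t=false} (r, q, s) contributes 8 new; branch {q=false, r=false} (s, t, p) contributes 6 new; branch {q=false, r=false, t=true} (s, p) contributes 0 new; branch {p=false} (r, q, s, t) contributes 6 new. Total: 20.

20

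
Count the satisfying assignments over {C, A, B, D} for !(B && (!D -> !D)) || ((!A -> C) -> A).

Initial set: {(!(B && (!D -> !D)) || ((!A -> C) -> A))}.
(!(B && (!D -> !D)) || ((!A -> C) -> A)): β-rule — branch into !(B && (!D -> !D))  //  ((!A -> C) -> A).
  branch 1 (add !(B && (!D -> !D))):
    !(B && (!D -> !D)): β-rule — branch into !B  //  !(!D -> !D).
      branch 1.1 (add !B):
        ○ open, literals {B=0}.
      branch 1.2 (add !(!D -> !D)):
        !(!D -> !D): α-rule — add !D, !!D.
        × closes — contains both D and !D.
  branch 2 (add ((!A -> C) -> A)):
    ((!A -> C) -> A): β-rule — branch into !(!A -> C)  //  A.
      branch 2.1 (add !(!A -> C)):
        !(!A -> C): α-rule — add !A, !C.
        ○ open, literals {A=0, C=0}.
      branch 2.2 (add A):
        ○ open, literals {A=1}.
1 branch closed, 3 open.
Each open branch fixes some atoms; the unmentioned ones are free. Counting distinct full assignments: branch {B=0} (C, A, D) contributes 8 new; branch {A=0, C=0} (B, D) contributes 2 new; branch {A=1} (C, B, D) contributes 4 new. Total: 14.

14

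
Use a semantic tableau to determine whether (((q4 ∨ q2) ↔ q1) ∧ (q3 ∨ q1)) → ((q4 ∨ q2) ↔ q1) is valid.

Valid

Assume the negation and expand:
Initial set: {F ((((q4 ∨ q2) ↔ q1) ∧ (q3 ∨ q1)) → ((q4 ∨ q2) ↔ q1))}.
F ((((q4 ∨ q2) ↔ q1) ∧ (q3 ∨ q1)) → ((q4 ∨ q2) ↔ q1)): α-rule — add T (((q4 ∨ q2) ↔ q1) ∧ (q3 ∨ q1)), F ((q4 ∨ q2) ↔ q1).
T (((q4 ∨ q2) ↔ q1) ∧ (q3 ∨ q1)): α-rule — add T ((q4 ∨ q2) ↔ q1), T (q3 ∨ q1).
F ((q4 ∨ q2) ↔ q1): β-rule — branch into T (q4 ∨ q2), F q1  //  F (q4 ∨ q2), T q1.
  branch 1 (add T (q4 ∨ q2), F q1):
    T ((q4 ∨ q2) ↔ q1): β-rule — branch into T (q4 ∨ q2), T q1  //  F (q4 ∨ q2), F q1.
      branch 1.1 (add T (q4 ∨ q2), T q1):
        × closes — contains both q1 and ¬q1.
      branch 1.2 (add F (q4 ∨ q2), F q1):
        F (q4 ∨ q2): α-rule — add F q4, F q2.
        T (q3 ∨ q1): β-rule — branch into T q3  //  T q1.
          branch 1.2.1 (add T q3):
            T (q4 ∨ q2): β-rule — branch into T q4  //  T q2.
              branch 1.2.1.1 (add T q4):
                × closes — contains both q4 and ¬q4.
              branch 1.2.1.2 (add T q2):
                × closes — contains both q2 and ¬q2.
          branch 1.2.2 (add T q1):
            × closes — contains both q1 and ¬q1.
  branch 2 (add F (q4 ∨ q2), T q1):
    F (q4 ∨ q2): α-rule — add F q4, F q2.
    T ((q4 ∨ q2) ↔ q1): β-rule — branch into T (q4 ∨ q2), T q1  //  F (q4 ∨ q2), F q1.
      branch 2.1 (add T (q4 ∨ q2), T q1):
        T (q3 ∨ q1): β-rule — branch into T q3  //  T q1.
          branch 2.1.1 (add T q3):
            T (q4 ∨ q2): β-rule — branch into T q4  //  T q2.
              branch 2.1.1.1 (add T q4):
                × closes — contains both q4 and ¬q4.
              branch 2.1.1.2 (add T q2):
                × closes — contains both q2 and ¬q2.
          branch 2.1.2 (add T q1):
            T (q4 ∨ q2): β-rule — branch into T q4  //  T q2.
              branch 2.1.2.1 (add T q4):
                × closes — contains both q4 and ¬q4.
              branch 2.1.2.2 (add T q2):
                × closes — contains both q2 and ¬q2.
      branch 2.2 (add F (q4 ∨ q2), F q1):
        × closes — contains both q1 and ¬q1.
All 9 branches close.
Every branch closed, so the negation is unsatisfiable and the formula is valid.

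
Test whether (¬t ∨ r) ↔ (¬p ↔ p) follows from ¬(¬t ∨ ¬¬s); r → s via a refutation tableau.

Initial set: {¬(¬t ∨ ¬¬s); (r → s); ¬((¬t ∨ r) ↔ (¬p ↔ p))}.
¬(¬t ∨ ¬¬s): α-rule — add ¬¬t, ¬¬¬s.
¬¬¬s: drop double negation, giving ¬s.
(r → s): β-rule — branch into ¬r  //  s.
  branch 1 (add ¬r):
    ¬((¬t ∨ r) ↔ (¬p ↔ p)): β-rule — branch into (¬t ∨ r), ¬(¬p ↔ p)  //  ¬(¬t ∨ r), (¬p ↔ p).
      branch 1.1 (add (¬t ∨ r), ¬(¬p ↔ p)):
        (¬t ∨ r): β-rule — branch into ¬t  //  r.
          branch 1.1.1 (add ¬t):
            × closes — contains both t and ¬t.
          branch 1.1.2 (add r):
            × closes — contains both r and ¬r.
      branch 1.2 (add ¬(¬t ∨ r), (¬p ↔ p)):
        ¬(¬t ∨ r): α-rule — add ¬¬t, ¬r.
        (¬p ↔ p): β-rule — branch into ¬p, p  //  ¬¬p, ¬p.
          branch 1.2.1 (add ¬p, p):
            × closes — contains both p and ¬p.
          branch 1.2.2 (add ¬¬p, ¬p):
            × closes — contains both p and ¬p.
  branch 2 (add s):
    × closes — contains both s and ¬s.
All 5 branches close.
Every branch closed, so the premises entail the conclusion.

Yes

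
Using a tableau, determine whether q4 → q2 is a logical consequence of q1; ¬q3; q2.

Initial set: {T q1; T ¬q3; T q2; F (q4 → q2)}.
F (q4 → q2): α-rule — add T q4, F q2.
× closes — contains both q2 and ¬q2.
All 1 branch closes.
Every branch closed, so the premises entail the conclusion.

Yes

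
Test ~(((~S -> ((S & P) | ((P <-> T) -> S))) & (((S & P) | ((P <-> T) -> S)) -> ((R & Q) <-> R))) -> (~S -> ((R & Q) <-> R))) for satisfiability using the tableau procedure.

Unsatisfiable

Initial set: {~(((~S -> ((S & P) | ((P <-> T) -> S))) & (((S & P) | ((P <-> T) -> S)) -> ((R & Q) <-> R))) -> (~S -> ((R & Q) <-> R)))}.
~(((~S -> ((S & P) | ((P <-> T) -> S))) & (((S & P) | ((P <-> T) -> S)) -> ((R & Q) <-> R))) -> (~S -> ((R & Q) <-> R))): α-rule — add ((~S -> ((S & P) | ((P <-> T) -> S))) & (((S & P) | ((P <-> T) -> S)) -> ((R & Q) <-> R))), ~(~S -> ((R & Q) <-> R)).
((~S -> ((S & P) | ((P <-> T) -> S))) & (((S & P) | ((P <-> T) -> S)) -> ((R & Q) <-> R))): α-rule — add (~S -> ((S & P) | ((P <-> T) -> S))), (((S & P) | ((P <-> T) -> S)) -> ((R & Q) <-> R)).
~(~S -> ((R & Q) <-> R)): α-rule — add ~S, ~((R & Q) <-> R).
(~S -> ((S & P) | ((P <-> T) -> S))): β-rule — branch into ~~S  //  ((S & P) | ((P <-> T) -> S)).
  branch 1 (add ~~S):
    × closes — contains both S and ~S.
  branch 2 (add ((S & P) | ((P <-> T) -> S))):
    (((S & P) | ((P <-> T) -> S)) -> ((R & Q) <-> R)): β-rule — branch into ~((S & P) | ((P <-> T) -> S))  //  ((R & Q) <-> R).
      branch 2.1 (add ~((S & P) | ((P <-> T) -> S))):
        ~((S & P) | ((P <-> T) -> S)): α-rule — add ~(S & P), ~((P <-> T) -> S).
        ~((P <-> T) -> S): α-rule — add (P <-> T), ~S.
        ~((R & Q) <-> R): β-rule — branch into (R & Q), ~R  //  ~(R & Q), R.
          branch 2.1.1 (add (R & Q), ~R):
            (R & Q): α-rule — add R, Q.
            × closes — contains both R and ~R.
          branch 2.1.2 (add ~(R & Q), R):
            ((S & P) | ((P <-> T) -> S)): β-rule — branch into (S & P)  //  ((P <-> T) -> S).
              branch 2.1.2.1 (add (S & P)):
                (S & P): α-rule — add S, P.
                × closes — contains both S and ~S.
              branch 2.1.2.2 (add ((P <-> T) -> S)):
                ~(S & P): β-rule — branch into ~S  //  ~P.
                  branch 2.1.2.2.1 (add ~S):
                    (P <-> T): β-rule — branch into P, T  //  ~P, ~T.
                      branch 2.1.2.2.1.1 (add P, T):
                        ~(R & Q): β-rule — branch into ~R  //  ~Q.
                          branch 2.1.2.2.1.1.1 (add ~R):
                            × closes — contains both R and ~R.
                          branch 2.1.2.2.1.1.2 (add ~Q):
                            ((P <-> T) -> S): β-rule — branch into ~(P <-> T)  //  S.
                              branch 2.1.2.2.1.1.2.1 (add ~(P <-> T)):
                                ~(P <-> T): β-rule — branch into P, ~T  //  ~P, T.
                                  branch 2.1.2.2.1.1.2.1.1 (add P, ~T):
                                    × closes — contains both T and ~T.
                                  branch 2.1.2.2.1.1.2.1.2 (add ~P, T):
                                    × closes — contains both P and ~P.
                              branch 2.1.2.2.1.1.2.2 (add S):
                                × closes — contains both S and ~S.
                      branch 2.1.2.2.1.2 (add ~P, ~T):
                        ~(R & Q): β-rule — branch into ~R  //  ~Q.
                          branch 2.1.2.2.1.2.1 (add ~R):
                            × closes — contains both R and ~R.
                          branch 2.1.2.2.1.2.2 (add ~Q):
                            ((P <-> T) -> S): β-rule — branch into ~(P <-> T)  //  S.
                              branch 2.1.2.2.1.2.2.1 (add ~(P <-> T)):
                                ~(P <-> T): β-rule — branch into P, ~T  //  ~P, T.
                                  branch 2.1.2.2.1.2.2.1.1 (add P, ~T):
                                    × closes — contains both P and ~P.
                                  branch 2.1.2.2.1.2.2.1.2 (add ~P, T):
                                    × closes — contains both T and ~T.
                              branch 2.1.2.2.1.2.2.2 (add S):
                                × closes — contains both S and ~S.
                  branch 2.1.2.2.2 (add ~P):
                    (P <-> T): β-rule — branch into P, T  //  ~P, ~T.
                      branch 2.1.2.2.2.1 (add P, T):
                        × closes — contains both P and ~P.
                      branch 2.1.2.2.2.2 (add ~P, ~T):
                        ~(R & Q): β-rule — branch into ~R  //  ~Q.
                          branch 2.1.2.2.2.2.1 (add ~R):
                            × closes — contains both R and ~R.
                          branch 2.1.2.2.2.2.2 (add ~Q):
                            ((P <-> T) -> S): β-rule — branch into ~(P <-> T)  //  S.
                              branch 2.1.2.2.2.2.2.1 (add ~(P <-> T)):
                                ~(P <-> T): β-rule — branch into P, ~T  //  ~P, T.
                                  branch 2.1.2.2.2.2.2.1.1 (add P, ~T):
                                    × closes — contains both P and ~P.
                                  branch 2.1.2.2.2.2.2.1.2 (add ~P, T):
                                    × closes — contains both T and ~T.
                              branch 2.1.2.2.2.2.2.2 (add S):
                                × closes — contains both S and ~S.
      branch 2.2 (add ((R & Q) <-> R)):
        ~((R & Q) <-> R): β-rule — branch into (R & Q), ~R  //  ~(R & Q), R.
          branch 2.2.1 (add (R & Q), ~R):
            (R & Q): α-rule — add R, Q.
            × closes — contains both R and ~R.
          branch 2.2.2 (add ~(R & Q), R):
            ((S & P) | ((P <-> T) -> S)): β-rule — branch into (S & P)  //  ((P <-> T) -> S).
              branch 2.2.2.1 (add (S & P)):
                (S & P): α-rule — add S, P.
                × closes — contains both S and ~S.
              branch 2.2.2.2 (add ((P <-> T) -> S)):
                ((R & Q) <-> R): β-rule — branch into (R & Q), R  //  ~(R & Q), ~R.
                  branch 2.2.2.2.1 (add (R & Q), R):
                    (R & Q): α-rule — add R, Q.
                    ~(R & Q): β-rule — branch into ~R  //  ~Q.
                      branch 2.2.2.2.1.1 (add ~R):
                        × closes — contains both R and ~R.
                      branch 2.2.2.2.1.2 (add ~Q):
                        × closes — contains both Q and ~Q.
                  branch 2.2.2.2.2 (add ~(R & Q), ~R):
                    × closes — contains both R and ~R.
All 21 branches close.
Every branch closed; the formula is unsatisfiable.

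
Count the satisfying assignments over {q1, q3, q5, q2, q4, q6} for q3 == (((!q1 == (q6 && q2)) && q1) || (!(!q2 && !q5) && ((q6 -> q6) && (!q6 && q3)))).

38

Initial set: {(q3 == (((!q1 == (q6 && q2)) && q1) || (!(!q2 && !q5) && ((q6 -> q6) && (!q6 && q3)))))}.
(q3 == (((!q1 == (q6 && q2)) && q1) || (!(!q2 && !q5) && ((q6 -> q6) && (!q6 && q3))))): β-rule — branch into q3, (((!q1 == (q6 && q2)) && q1) || (!(!q2 && !q5) && ((q6 -> q6) && (!q6 && q3))))  //  !q3, !(((!q1 == (q6 && q2)) && q1) || (!(!q2 && !q5) && ((q6 -> q6) && (!q6 && q3)))).
  branch 1 (add q3, (((!q1 == (q6 && q2)) && q1) || (!(!q2 && !q5) && ((q6 -> q6) && (!q6 && q3))))):
    (((!q1 == (q6 && q2)) && q1) || (!(!q2 && !q5) && ((q6 -> q6) && (!q6 && q3)))): β-rule — branch into ((!q1 == (q6 && q2)) && q1)  //  (!(!q2 && !q5) && ((q6 -> q6) && (!q6 && q3))).
      branch 1.1 (add ((!q1 == (q6 && q2)) && q1)):
        ((!q1 == (q6 && q2)) && q1): α-rule — add (!q1 == (q6 && q2)), q1.
        (!q1 == (q6 && q2)): β-rule — branch into !q1, (q6 && q2)  //  !!q1, !(q6 && q2).
          branch 1.1.1 (add !q1, (q6 && q2)):
            × closes — contains both q1 and !q1.
          branch 1.1.2 (add !!q1, !(q6 && q2)):
            !(q6 && q2): β-rule — branch into !q6  //  !q2.
              branch 1.1.2.1 (add !q6):
                ○ open, literals {q1=true, q3=true, q6=false}.
              branch 1.1.2.2 (add !q2):
                ○ open, literals {q1=true, q2=false, q3=true}.
      branch 1.2 (add (!(!q2 && !q5) && ((q6 -> q6) && (!q6 && q3)))):
        (!(!q2 && !q5) && ((q6 -> q6) && (!q6 && q3))): α-rule — add !(!q2 && !q5), ((q6 -> q6) && (!q6 && q3)).
        ((q6 -> q6) && (!q6 && q3)): α-rule — add (q6 -> q6), (!q6 && q3).
        (!q6 && q3): α-rule — add !q6, q3.
        !(!q2 && !q5): β-rule — branch into !!q2  //  !!q5.
          branch 1.2.1 (add !!q2):
            (q6 -> q6): β-rule — branch into !q6  //  q6.
              branch 1.2.1.1 (add !q6):
                ○ open, literals {q2=true, q3=true, q6=false}.
              branch 1.2.1.2 (add q6):
                × closes — contains both q6 and !q6.
          branch 1.2.2 (add !!q5):
            (q6 -> q6): β-rule — branch into !q6  //  q6.
              branch 1.2.2.1 (add !q6):
                ○ open, literals {q3=true, q5=true, q6=false}.
              branch 1.2.2.2 (add q6):
                × closes — contains both q6 and !q6.
  branch 2 (add !q3, !(((!q1 == (q6 && q2)) && q1) || (!(!q2 && !q5) && ((q6 -> q6) && (!q6 && q3))))):
    !(((!q1 == (q6 && q2)) && q1) || (!(!q2 && !q5) && ((q6 -> q6) && (!q6 && q3)))): α-rule — add !((!q1 == (q6 && q2)) && q1), !(!(!q2 && !q5) && ((q6 -> q6) && (!q6 && q3))).
    !((!q1 == (q6 && q2)) && q1): β-rule — branch into !(!q1 == (q6 && q2))  //  !q1.
      branch 2.1 (add !(!q1 == (q6 && q2))):
        !(!(!q2 && !q5) && ((q6 -> q6) && (!q6 && q3))): β-rule — branch into !!(!q2 && !q5)  //  !((q6 -> q6) && (!q6 && q3)).
          branch 2.1.1 (add !!(!q2 && !q5)):
            !!(!q2 && !q5): α-rule — add !q2, !q5.
            !(!q1 == (q6 && q2)): β-rule — branch into !q1, !(q6 && q2)  //  !!q1, (q6 && q2).
              branch 2.1.1.1 (add !q1, !(q6 && q2)):
                !(q6 && q2): β-rule — branch into !q6  //  !q2.
                  branch 2.1.1.1.1 (add !q6):
                    ○ open, literals {q1=false, q2=false, q3=false, q5=false, q6=false}.
                  branch 2.1.1.1.2 (add !q2):
                    ○ open, literals {q1=false, q2=false, q3=false, q5=false}.
              branch 2.1.1.2 (add !!q1, (q6 && q2)):
                (q6 && q2): α-rule — add q6, q2.
                × closes — contains both q2 and !q2.
          branch 2.1.2 (add !((q6 -> q6) && (!q6 && q3))):
            !(!q1 == (q6 && q2)): β-rule — branch into !q1, !(q6 && q2)  //  !!q1, (q6 && q2).
              branch 2.1.2.1 (add !q1, !(q6 && q2)):
                !((q6 -> q6) && (!q6 && q3)): β-rule — branch into !(q6 -> q6)  //  !(!q6 && q3).
                  branch 2.1.2.1.1 (add !(q6 -> q6)):
                    !(q6 -> q6): α-rule — add q6, !q6.
                    × closes — contains both q6 and !q6.
                  branch 2.1.2.1.2 (add !(!q6 && q3)):
                    !(q6 && q2): β-rule — branch into !q6  //  !q2.
                      branch 2.1.2.1.2.1 (add !q6):
                        !(!q6 && q3): β-rule — branch into !!q6  //  !q3.
                          branch 2.1.2.1.2.1.1 (add !!q6):
                            × closes — contains both q6 and !q6.
                          branch 2.1.2.1.2.1.2 (add !q3):
                            ○ open, literals {q1=false, q3=false, q6=false}.
                      branch 2.1.2.1.2.2 (add !q2):
                        !(!q6 && q3): β-rule — branch into !!q6  //  !q3.
                          branch 2.1.2.1.2.2.1 (add !!q6):
                            ○ open, literals {q1=false, q2=false, q3=false, q6=true}.
                          branch 2.1.2.1.2.2.2 (add !q3):
                            ○ open, literals {q1=false, q2=false, q3=false}.
              branch 2.1.2.2 (add !!q1, (q6 && q2)):
                (q6 && q2): α-rule — add q6, q2.
                !((q6 -> q6) && (!q6 && q3)): β-rule — branch into !(q6 -> q6)  //  !(!q6 && q3).
                  branch 2.1.2.2.1 (add !(q6 -> q6)):
                    !(q6 -> q6): α-rule — add q6, !q6.
                    × closes — contains both q6 and !q6.
                  branch 2.1.2.2.2 (add !(!q6 && q3)):
                    !(!q6 && q3): β-rule — branch into !!q6  //  !q3.
                      branch 2.1.2.2.2.1 (add !!q6):
                        ○ open, literals {q1=true, q2=true, q3=false, q6=true}.
                      branch 2.1.2.2.2.2 (add !q3):
                        ○ open, literals {q1=true, q2=true, q3=false, q6=true}.
      branch 2.2 (add !q1):
        !(!(!q2 && !q5) && ((q6 -> q6) && (!q6 && q3))): β-rule — branch into !!(!q2 && !q5)  //  !((q6 -> q6) && (!q6 && q3)).
          branch 2.2.1 (add !!(!q2 && !q5)):
            !!(!q2 && !q5): α-rule — add !q2, !q5.
            ○ open, literals {q1=false, q2=false, q3=false, q5=false}.
          branch 2.2.2 (add !((q6 -> q6) && (!q6 && q3))):
            !((q6 -> q6) && (!q6 && q3)): β-rule — branch into !(q6 -> q6)  //  !(!q6 && q3).
              branch 2.2.2.1 (add !(q6 -> q6)):
                !(q6 -> q6): α-rule — add q6, !q6.
                × closes — contains both q6 and !q6.
              branch 2.2.2.2 (add !(!q6 && q3)):
                !(!q6 && q3): β-rule — branch into !!q6  //  !q3.
                  branch 2.2.2.2.1 (add !!q6):
                    ○ open, literals {q1=false, q3=false, q6=true}.
                  branch 2.2.2.2.2 (add !q3):
                    ○ open, literals {q1=false, q3=false}.
8 branches closed, 14 open.
Each open branch fixes some atoms; the unmentioned ones are free. Counting distinct full assignments: branch {q1=true, q3=true, q6=false} (q5, q2, q4) contributes 8 new; branch {q1=true, q2=false, q3=true} (q5, q4, q6) contributes 4 new; branch {q2=true, q3=true, q6=false} (q1, q5, q4) contributes 4 new; branch {q3=true, q5=true, q6=false} (q1, q2, q4) contributes 2 new; branch {q1=false, q2=false, q3=false, q5=false, q6=false} (q4) contributes 2 new; branch {q1=false, q2=false, q3=false, q5=false} (q4, q6) contributes 2 new; branch {q1=false, q3=false, q6=false} (q5, q2, q4) contributes 6 new; branch {q1=false, q2=false, q3=false, q6=true} (q5, q4) contributes 2 new; branch {q1=false, q2=false, q3=false} (q5, q4, q6) contributes 0 new; branch {q1=true, q2=true, q3=false, q6=true} (q5, q4) contributes 4 new; branch {q1=true, q2=true, q3=false, q6=true} (q5, q4) contributes 0 new; branch {q1=false, q2=false, q3=false, q5=false} (q4, q6) contributes 0 new; branch {q1=false, q3=false, q6=true} (q5, q2, q4) contributes 4 new; branch {q1=false, q3=false} (q5, q2, q4, q6) contributes 0 new. Total: 38.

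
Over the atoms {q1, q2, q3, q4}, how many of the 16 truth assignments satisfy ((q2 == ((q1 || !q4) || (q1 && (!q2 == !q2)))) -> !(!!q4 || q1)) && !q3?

Initial set: {(((q2 == ((q1 || !q4) || (q1 && (!q2 == !q2)))) -> !(!!q4 || q1)) && !q3)}.
(((q2 == ((q1 || !q4) || (q1 && (!q2 == !q2)))) -> !(!!q4 || q1)) && !q3): α-rule — add ((q2 == ((q1 || !q4) || (q1 && (!q2 == !q2)))) -> !(!!q4 || q1)), !q3.
((q2 == ((q1 || !q4) || (q1 && (!q2 == !q2)))) -> !(!!q4 || q1)): β-rule — branch into !(q2 == ((q1 || !q4) || (q1 && (!q2 == !q2))))  //  !(!!q4 || q1).
  branch 1 (add !(q2 == ((q1 || !q4) || (q1 && (!q2 == !q2))))):
    !(q2 == ((q1 || !q4) || (q1 && (!q2 == !q2)))): β-rule — branch into q2, !((q1 || !q4) || (q1 && (!q2 == !q2)))  //  !q2, ((q1 || !q4) || (q1 && (!q2 == !q2))).
      branch 1.1 (add q2, !((q1 || !q4) || (q1 && (!q2 == !q2)))):
        !((q1 || !q4) || (q1 && (!q2 == !q2))): α-rule — add !(q1 || !q4), !(q1 && (!q2 == !q2)).
        !(q1 || !q4): α-rule — add !q1, !!q4.
        !(q1 && (!q2 == !q2)): β-rule — branch into !q1  //  !(!q2 == !q2).
          branch 1.1.1 (add !q1):
            ○ open, literals {q1=false, q2=true, q3=false, q4=true}.
          branch 1.1.2 (add !(!q2 == !q2)):
            !(!q2 == !q2): β-rule — branch into !q2, !!q2  //  !!q2, !q2.
              branch 1.1.2.1 (add !q2, !!q2):
                × closes — contains both q2 and !q2.
              branch 1.1.2.2 (add !!q2, !q2):
                × closes — contains both q2 and !q2.
      branch 1.2 (add !q2, ((q1 || !q4) || (q1 && (!q2 == !q2)))):
        ((q1 || !q4) || (q1 && (!q2 == !q2))): β-rule — branch into (q1 || !q4)  //  (q1 && (!q2 == !q2)).
          branch 1.2.1 (add (q1 || !q4)):
            (q1 || !q4): β-rule — branch into q1  //  !q4.
              branch 1.2.1.1 (add q1):
                ○ open, literals {q1=true, q2=false, q3=false}.
              branch 1.2.1.2 (add !q4):
                ○ open, literals {q2=false, q3=false, q4=false}.
          branch 1.2.2 (add (q1 && (!q2 == !q2))):
            (q1 && (!q2 == !q2)): α-rule — add q1, (!q2 == !q2).
            (!q2 == !q2): β-rule — branch into !q2, !q2  //  !!q2, !!q2.
              branch 1.2.2.1 (add !q2, !q2):
                ○ open, literals {q1=true, q2=false, q3=false}.
              branch 1.2.2.2 (add !!q2, !!q2):
                × closes — contains both q2 and !q2.
  branch 2 (add !(!!q4 || q1)):
    !(!!q4 || q1): α-rule — add !!!q4, !q1.
    !!!q4: drop double negation, giving !q4.
    ○ open, literals {q1=false, q3=false, q4=false}.
3 branches closed, 5 open.
Each open branch fixes some atoms; the unmentioned ones are free. Counting distinct full assignments: branch {q1=false, q2=true, q3=false, q4=true} (none free) contributes 1 new; branch {q1=true, q2=false, q3=false} (q4) contributes 2 new; branch {q2=false, q3=false, q4=false} (q1) contributes 1 new; branch {q1=true, q2=false, q3=false} (q4) contributes 0 new; branch {q1=false, q3=false, q4=false} (q2) contributes 1 new. Total: 5.

5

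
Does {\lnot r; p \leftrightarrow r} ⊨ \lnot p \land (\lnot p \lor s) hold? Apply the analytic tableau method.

Yes

Initial set: {\lnot r; (p \leftrightarrow r); \lnot (\lnot p \land (\lnot p \lor s))}.
(p \leftrightarrow r): β-rule — branch into p, r  //  \lnot p, \lnot r.
  branch 1 (add p, r):
    × closes — contains both r and \lnot r.
  branch 2 (add \lnot p, \lnot r):
    \lnot (\lnot p \land (\lnot p \lor s)): β-rule — branch into \lnot \lnot p  //  \lnot (\lnot p \lor s).
      branch 2.1 (add \lnot \lnot p):
        × closes — contains both p and \lnot p.
      branch 2.2 (add \lnot (\lnot p \lor s)):
        \lnot (\lnot p \lor s): α-rule — add \lnot \lnot p, \lnot s.
        × closes — contains both p and \lnot p.
All 3 branches close.
Every branch closed, so the premises entail the conclusion.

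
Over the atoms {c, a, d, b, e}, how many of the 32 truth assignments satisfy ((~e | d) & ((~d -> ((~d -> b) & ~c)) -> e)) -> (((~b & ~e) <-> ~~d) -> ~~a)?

31

Initial set: {(((~e | d) & ((~d -> ((~d -> b) & ~c)) -> e)) -> (((~b & ~e) <-> ~~d) -> ~~a))}.
(((~e | d) & ((~d -> ((~d -> b) & ~c)) -> e)) -> (((~b & ~e) <-> ~~d) -> ~~a)): β-rule — branch into ~((~e | d) & ((~d -> ((~d -> b) & ~c)) -> e))  //  (((~b & ~e) <-> ~~d) -> ~~a).
  branch 1 (add ~((~e | d) & ((~d -> ((~d -> b) & ~c)) -> e))):
    ~((~e | d) & ((~d -> ((~d -> b) & ~c)) -> e)): β-rule — branch into ~(~e | d)  //  ~((~d -> ((~d -> b) & ~c)) -> e).
      branch 1.1 (add ~(~e | d)):
        ~(~e | d): α-rule — add ~~e, ~d.
        ○ open, literals {d=F, e=T}.
      branch 1.2 (add ~((~d -> ((~d -> b) & ~c)) -> e)):
        ~((~d -> ((~d -> b) & ~c)) -> e): α-rule — add (~d -> ((~d -> b) & ~c)), ~e.
        (~d -> ((~d -> b) & ~c)): β-rule — branch into ~~d  //  ((~d -> b) & ~c).
          branch 1.2.1 (add ~~d):
            ○ open, literals {d=T, e=F}.
          branch 1.2.2 (add ((~d -> b) & ~c)):
            ((~d -> b) & ~c): α-rule — add (~d -> b), ~c.
            (~d -> b): β-rule — branch into ~~d  //  b.
              branch 1.2.2.1 (add ~~d):
                ○ open, literals {c=F, d=T, e=F}.
              branch 1.2.2.2 (add b):
                ○ open, literals {b=T, c=F, e=F}.
  branch 2 (add (((~b & ~e) <-> ~~d) -> ~~a)):
    (((~b & ~e) <-> ~~d) -> ~~a): β-rule — branch into ~((~b & ~e) <-> ~~d)  //  ~~a.
      branch 2.1 (add ~((~b & ~e) <-> ~~d)):
        ~((~b & ~e) <-> ~~d): β-rule — branch into (~b & ~e), ~~~d  //  ~(~b & ~e), ~~d.
          branch 2.1.1 (add (~b & ~e), ~~~d):
            (~b & ~e): α-rule — add ~b, ~e.
            ~~~d: drop double negation, giving ~d.
            ○ open, literals {b=F, d=F, e=F}.
          branch 2.1.2 (add ~(~b & ~e), ~~d):
            ~~d: drop double negation, giving d.
            ~(~b & ~e): β-rule — branch into ~~b  //  ~~e.
              branch 2.1.2.1 (add ~~b):
                ○ open, literals {b=T, d=T}.
              branch 2.1.2.2 (add ~~e):
                ○ open, literals {d=T, e=T}.
      branch 2.2 (add ~~a):
        ~~a: drop double negation, giving a.
        ○ open, literals {a=T}.
0 branches closed, 8 open.
Each open branch fixes some atoms; the unmentioned ones are free. Counting distinct full assignments: branch {d=F, e=T} (c, a, b) contributes 8 new; branch {d=T, e=F} (c, a, b) contributes 8 new; branch {c=F, d=T, e=F} (a, b) contributes 0 new; branch {b=T, c=F, e=F} (a, d) contributes 2 new; branch {b=F, d=F, e=F} (c, a) contributes 4 new; branch {b=T, d=T} (c, a, e) contributes 4 new; branch {d=T, e=T} (c, a, b) contributes 4 new; branch {a=T} (c, d, b, e) contributes 1 new. Total: 31.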